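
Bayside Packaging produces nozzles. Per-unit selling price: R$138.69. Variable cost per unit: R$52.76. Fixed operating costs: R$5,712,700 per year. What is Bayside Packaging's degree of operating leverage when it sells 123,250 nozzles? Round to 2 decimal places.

Total contribution margin = 123,250 × R$85.93 = R$10,590,872.50.
Subtracting fixed costs: EBIT = R$10,590,872.50 − R$5,712,700 = R$4,878,172.50.
So DOL = total CM / EBIT = R$10,590,872.50 / R$4,878,172.50 = 2.1711.

2.17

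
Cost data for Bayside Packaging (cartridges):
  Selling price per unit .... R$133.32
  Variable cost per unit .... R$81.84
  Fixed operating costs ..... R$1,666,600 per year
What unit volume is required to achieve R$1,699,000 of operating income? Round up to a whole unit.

Unit CM = price − variable cost = R$133.32 − R$81.84 = R$51.48.
Required volume = (fixed costs + target profit) ÷ CM = (R$1,666,600 + R$1,699,000) ÷ R$51.48 = 65,376.85, so 65,377 cartridges.

65,377 cartridges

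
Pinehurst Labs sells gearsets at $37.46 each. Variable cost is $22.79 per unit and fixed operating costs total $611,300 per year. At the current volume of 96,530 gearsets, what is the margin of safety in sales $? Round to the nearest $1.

Each unit contributes $37.46 − $22.79 = $14.67. Break-even units = $611,300 ÷ $14.67 = 41,670.07; break-even revenue = 41,670.07 × $37.46 = $1,560,961.01.
Actual sales revenue = 96,530 × $37.46 = $3,616,013.80.
Margin of safety = $3,616,013.80 − $1,560,961.01 = $2,055,053.

$2,055,053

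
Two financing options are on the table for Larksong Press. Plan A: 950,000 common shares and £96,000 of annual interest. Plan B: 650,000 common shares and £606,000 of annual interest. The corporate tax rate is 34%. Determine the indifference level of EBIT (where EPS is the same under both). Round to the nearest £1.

£1,711,000

Set EPS_A = EPS_B: (EBIT − £96,000)(1 − 0.34) ÷ 950,000 = (EBIT − £606,000)(1 − 0.34) ÷ 650,000.
Cancelling (1 − t) and cross-multiplying: 650,000·(EBIT − 96,000) = 950,000·(EBIT − 606,000).
Solving, EBIT = (606,000·950,000 − 96,000·650,000) / (950,000 − 650,000) = 513,300,000,000 / 300,000 = 1,711,000.00.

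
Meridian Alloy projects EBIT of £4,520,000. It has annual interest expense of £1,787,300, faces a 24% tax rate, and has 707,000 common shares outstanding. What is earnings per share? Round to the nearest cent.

Interest = £1,787,300.00, so EBT = £4,520,000 − £1,787,300.00 = £2,732,700.00.
After tax at 24%: net income = £2,732,700.00 × 0.76 = £2,076,852.00.
EPS = £2,076,852.00 ÷ 707,000 = £2.94.

£2.94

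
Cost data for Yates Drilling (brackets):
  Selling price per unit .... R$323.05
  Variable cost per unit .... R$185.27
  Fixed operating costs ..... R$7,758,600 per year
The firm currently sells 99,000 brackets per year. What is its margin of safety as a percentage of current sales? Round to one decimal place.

Unit CM = price − variable cost = R$323.05 − R$185.27 = R$137.78. Break-even units = R$7,758,600 ÷ R$137.78 = 56,311.51; break-even revenue = 56,311.51 × R$323.05 = R$18,191,433.66.
Current sales = 99,000 × R$323.05 = R$31,981,950.00.
Margin of safety = (R$31,981,950.00 − R$18,191,433.66) ÷ R$31,981,950.00 = 43.1%.

43.1%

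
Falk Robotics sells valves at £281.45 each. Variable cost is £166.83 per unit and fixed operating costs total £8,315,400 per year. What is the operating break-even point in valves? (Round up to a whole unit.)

72,548 valves

Contribution margin per unit = £281.45 − £166.83 = £114.62.
Break-even volume = fixed costs ÷ CM per unit = £8,315,400 ÷ £114.62 = 72,547.55, so 72,548 valves.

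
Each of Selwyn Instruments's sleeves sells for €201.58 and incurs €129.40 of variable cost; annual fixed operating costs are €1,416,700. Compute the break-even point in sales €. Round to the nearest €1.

CM per unit = €201.58 − €129.40 = €72.18; CM ratio = €72.18 / €201.58 = 0.3581.
Break-even revenue = fixed costs × price ÷ CM = €1,416,700 × €201.58 ÷ €72.18 = €3,956,475.

€3,956,475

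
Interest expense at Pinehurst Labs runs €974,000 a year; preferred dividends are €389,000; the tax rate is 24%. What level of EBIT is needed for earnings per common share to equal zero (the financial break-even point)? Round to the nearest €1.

€1,485,842

Preferred dividends are paid after tax, so their pre-tax equivalent is €389,000 ÷ (1 − 0.24) = €511,842.11.
Financial break-even EBIT = interest + D_p ÷ (1 − t) = €974,000 + €511,842.11 = €1,485,842.11.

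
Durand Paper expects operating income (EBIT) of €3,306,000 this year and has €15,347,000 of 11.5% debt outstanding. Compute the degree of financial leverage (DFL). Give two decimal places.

Annual interest charges come to €1,764,905.00.
Degree of financial leverage = EBIT / (EBIT − interest) = €3,306,000 / €1,541,095.00 = 2.1452.

2.15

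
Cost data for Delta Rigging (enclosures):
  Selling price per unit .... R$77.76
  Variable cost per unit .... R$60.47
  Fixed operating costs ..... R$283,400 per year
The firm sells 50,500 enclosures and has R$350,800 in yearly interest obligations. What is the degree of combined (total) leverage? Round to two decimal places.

3.65

Total contribution margin = 50,500 × R$17.29 = R$873,145.00.
EBIT = R$873,145.00 − R$283,400 = R$589,745.00. Interest = R$350,800.00, so EBIT − I = R$238,945.00.
Degree of total leverage = total CM / (EBIT − interest) = R$873,145.00 / R$238,945.00 = 3.6542.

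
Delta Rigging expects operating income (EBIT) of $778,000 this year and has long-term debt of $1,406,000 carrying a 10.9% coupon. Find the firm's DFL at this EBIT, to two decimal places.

Annual interest charges come to $153,254.00.
Degree of financial leverage = EBIT / (EBIT − interest) = $778,000 / $624,746.00 = 1.2453.

1.25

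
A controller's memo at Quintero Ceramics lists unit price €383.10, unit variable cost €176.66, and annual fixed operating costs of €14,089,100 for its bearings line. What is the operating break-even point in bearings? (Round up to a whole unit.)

Contribution margin per unit = €383.10 − €176.66 = €206.44.
Units to break even: €14,089,100 ÷ €206.44 = 68,247.92, rounded up to 68,248.

68,248 bearings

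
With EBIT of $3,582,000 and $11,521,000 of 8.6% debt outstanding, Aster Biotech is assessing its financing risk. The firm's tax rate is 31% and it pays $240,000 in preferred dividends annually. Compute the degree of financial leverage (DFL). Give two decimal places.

Interest = $990,806.00.
Pre-tax preferred-dividend burden = $240,000 ÷ (1 − 0.31) = $347,826.09.
DFL = EBIT ÷ [EBIT − I − D_p/(1−t)] = $3,582,000 ÷ [$3,582,000 − $990,806.00 − $347,826.09] = $3,582,000 ÷ $2,243,367.91 = 1.5967.

1.60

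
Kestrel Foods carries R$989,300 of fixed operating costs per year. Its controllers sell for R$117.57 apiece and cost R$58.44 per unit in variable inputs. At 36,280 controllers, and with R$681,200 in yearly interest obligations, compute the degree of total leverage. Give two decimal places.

4.52

Contribution at this volume is 36,280 × R$59.13 = R$2,145,236.40.
Operating income = contribution − fixed costs = R$2,145,236.40 − R$989,300 = R$1,155,936.40. Interest = R$681,200.00, so EBIT − I = R$474,736.40.
Degree of total leverage = total CM / (EBIT − interest) = R$2,145,236.40 / R$474,736.40 = 4.5188.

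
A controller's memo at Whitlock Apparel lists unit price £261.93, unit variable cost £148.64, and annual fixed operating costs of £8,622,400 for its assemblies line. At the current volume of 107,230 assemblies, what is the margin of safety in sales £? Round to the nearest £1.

Unit CM = price − variable cost = £261.93 − £148.64 = £113.29. Break-even units = £8,622,400 ÷ £113.29 = 76,109.10; break-even revenue = 76,109.10 × £261.93 = £19,935,256.70.
Current sales = 107,230 × £261.93 = £28,086,753.90.
Margin of safety = £28,086,753.90 − £19,935,256.70 = £8,151,497.

£8,151,497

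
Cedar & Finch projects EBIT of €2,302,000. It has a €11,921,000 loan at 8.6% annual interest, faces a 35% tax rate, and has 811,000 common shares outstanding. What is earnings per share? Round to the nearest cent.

Pre-tax income = €2,302,000 − €1,025,206.00 = €1,276,794.00.
After tax at 35%: net income = €1,276,794.00 × 0.65 = €829,916.10.
EPS = €829,916.10 ÷ 811,000 = €1.02.

€1.02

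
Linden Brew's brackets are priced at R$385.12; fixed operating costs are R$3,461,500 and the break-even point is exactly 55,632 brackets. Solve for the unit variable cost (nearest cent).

Contribution per unit must be FC / Q = R$3,461,500 / 55,632 = R$62.2214.
Variable cost per unit = R$385.12 − R$62.2214 = R$322.90.

R$322.90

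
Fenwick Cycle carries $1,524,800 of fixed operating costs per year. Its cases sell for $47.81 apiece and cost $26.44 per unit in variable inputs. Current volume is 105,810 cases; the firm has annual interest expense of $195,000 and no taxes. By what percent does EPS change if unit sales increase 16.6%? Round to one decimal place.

+69.3%

Total contribution margin = 105,810 × $21.37 = $2,261,159.70.
EBIT = $2,261,159.70 − $1,524,800 = $736,359.70.
Interest = $195,000.00, so EBIT − I = $541,359.70.
DCL = total CM / (EBIT − I) = $2,261,159.70 / $541,359.70 = 4.1768.
%ΔEPS = DCL × %ΔSales = 4.1768 × +16.6% = +69.3%.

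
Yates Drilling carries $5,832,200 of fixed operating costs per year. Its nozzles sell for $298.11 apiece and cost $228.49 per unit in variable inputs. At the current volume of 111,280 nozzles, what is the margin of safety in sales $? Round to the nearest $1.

$8,200,438

Unit CM = price − variable cost = $298.11 − $228.49 = $69.62. Break-even units = $5,832,200 ÷ $69.62 = 83,771.90; break-even revenue = 83,771.90 × $298.11 = $24,973,242.49.
Actual sales revenue = 111,280 × $298.11 = $33,173,680.80.
Margin of safety = $33,173,680.80 − $24,973,242.49 = $8,200,438.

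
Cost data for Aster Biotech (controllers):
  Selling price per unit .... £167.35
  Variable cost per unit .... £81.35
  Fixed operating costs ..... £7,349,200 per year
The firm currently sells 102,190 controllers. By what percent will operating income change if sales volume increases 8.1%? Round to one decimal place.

Contribution at this volume is 102,190 × £86.00 = £8,788,340.00.
EBIT = £8,788,340.00 − £7,349,200 = £1,439,140.00.
DOL = contribution ÷ EBIT = £8,788,340.00 ÷ £1,439,140.00 = 6.1067.
%ΔEBIT = DOL × %ΔSales = 6.1067 × +8.1% = +49.5%.

+49.5%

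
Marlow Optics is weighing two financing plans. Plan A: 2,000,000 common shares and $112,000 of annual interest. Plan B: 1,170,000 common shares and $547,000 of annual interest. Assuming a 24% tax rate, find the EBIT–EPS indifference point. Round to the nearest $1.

$1,160,193

At indifference, (EBIT − 112,000)(1 − t)/2,000,000 = (EBIT − 547,000)(1 − t)/1,170,000.
Cancelling (1 − t) and cross-multiplying: 1,170,000·(EBIT − 112,000) = 2,000,000·(EBIT − 547,000).
Solving, EBIT = (547,000·2,000,000 − 112,000·1,170,000) / (2,000,000 − 1,170,000) = 962,960,000,000 / 830,000 = 1,160,192.77.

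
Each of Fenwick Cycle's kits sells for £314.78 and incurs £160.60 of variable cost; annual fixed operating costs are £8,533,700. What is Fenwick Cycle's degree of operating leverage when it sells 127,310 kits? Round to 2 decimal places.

Contribution at this volume is 127,310 × £154.18 = £19,628,655.80.
Operating income = contribution − fixed costs = £19,628,655.80 − £8,533,700 = £11,094,955.80.
Degree of operating leverage = £19,628,655.80 / £11,094,955.80 = 1.7692.

1.77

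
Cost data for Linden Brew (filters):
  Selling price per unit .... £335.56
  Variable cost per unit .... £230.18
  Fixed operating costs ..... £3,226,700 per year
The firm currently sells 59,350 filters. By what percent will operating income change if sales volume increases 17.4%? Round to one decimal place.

+35.9%

At 59,350 units, contribution = 59,350 × £105.38 = £6,254,303.00.
Subtracting fixed costs: EBIT = £6,254,303.00 − £3,226,700 = £3,027,603.00.
Degree of operating leverage = £6,254,303.00 / £3,027,603.00 = 2.0658.
%ΔEBIT = DOL × %ΔSales = 2.0658 × +17.4% = +35.9%.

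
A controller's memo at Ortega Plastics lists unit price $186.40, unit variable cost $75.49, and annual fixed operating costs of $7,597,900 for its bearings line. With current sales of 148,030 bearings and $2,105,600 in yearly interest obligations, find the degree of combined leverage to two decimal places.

2.45

Total contribution margin = 148,030 × $110.91 = $16,418,007.30.
Subtracting fixed costs: EBIT = $16,418,007.30 − $7,597,900 = $8,820,107.30. Interest = $2,105,600.00.
DOL = $16,418,007.30 ÷ $8,820,107.30 = 1.8614; DFL = $8,820,107.30 ÷ $6,714,507.30 = 1.3136.
Combined leverage = 1.8614 × 1.3136 = 2.4451.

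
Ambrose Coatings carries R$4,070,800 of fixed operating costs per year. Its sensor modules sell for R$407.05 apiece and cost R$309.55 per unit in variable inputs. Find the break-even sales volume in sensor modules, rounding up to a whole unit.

Contribution margin per unit = R$407.05 − R$309.55 = R$97.50.
Units to break even: R$4,070,800 ÷ R$97.50 = 41,751.79, rounded up to 41,752.

41,752 sensor modules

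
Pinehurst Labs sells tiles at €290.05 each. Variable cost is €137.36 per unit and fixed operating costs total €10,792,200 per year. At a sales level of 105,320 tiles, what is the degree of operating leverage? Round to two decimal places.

3.04

Contribution at this volume is 105,320 × €152.69 = €16,081,310.80.
EBIT = €16,081,310.80 − €10,792,200 = €5,289,110.80.
So DOL = total CM / EBIT = €16,081,310.80 / €5,289,110.80 = 3.0405.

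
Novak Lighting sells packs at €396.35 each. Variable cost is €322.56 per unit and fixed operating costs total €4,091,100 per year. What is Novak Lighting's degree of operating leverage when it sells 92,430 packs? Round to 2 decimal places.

2.50

Total contribution margin = 92,430 × €73.79 = €6,820,409.70.
Operating income = contribution − fixed costs = €6,820,409.70 − €4,091,100 = €2,729,309.70.
Degree of operating leverage = €6,820,409.70 / €2,729,309.70 = 2.4990.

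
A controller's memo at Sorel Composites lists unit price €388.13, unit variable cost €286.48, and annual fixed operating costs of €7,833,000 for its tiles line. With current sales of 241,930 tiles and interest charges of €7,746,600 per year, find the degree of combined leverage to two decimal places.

Total contribution margin = 241,930 × €101.65 = €24,592,184.50.
EBIT = €24,592,184.50 − €7,833,000 = €16,759,184.50. Interest = €7,746,600.00, so EBIT − I = €9,012,584.50.
DCL = contribution ÷ (EBIT − I) = €24,592,184.50 ÷ €9,012,584.50 = 2.7286.

2.73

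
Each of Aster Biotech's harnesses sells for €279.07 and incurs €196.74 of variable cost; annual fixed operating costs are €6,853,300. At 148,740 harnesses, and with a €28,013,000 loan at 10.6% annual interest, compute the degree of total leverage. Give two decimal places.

Contribution at this volume is 148,740 × €82.33 = €12,245,764.20.
EBIT = €12,245,764.20 − €6,853,300 = €5,392,464.20. Interest = €2,969,378.00.
DOL = €12,245,764.20 ÷ €5,392,464.20 = 2.2709; DFL = €5,392,464.20 ÷ €2,423,086.20 = 2.2255.
Combined leverage = 2.2709 × 2.2255 = 5.0539.

5.05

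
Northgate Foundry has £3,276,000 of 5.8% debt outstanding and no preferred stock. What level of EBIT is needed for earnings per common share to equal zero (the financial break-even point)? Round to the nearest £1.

£190,008

Annual interest = 5.8% × £3,276,000 = £190,008.00.
With no preferred dividends, EPS = 0 when EBIT exactly covers interest, so the financial break-even EBIT is £190,008.00.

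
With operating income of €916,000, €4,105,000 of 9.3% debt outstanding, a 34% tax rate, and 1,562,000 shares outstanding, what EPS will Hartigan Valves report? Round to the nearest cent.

Interest = €381,765.00, so EBT = €916,000 − €381,765.00 = €534,235.00.
After tax at 34%: net income = €534,235.00 × 0.66 = €352,595.10.
Per share: €352,595.10 / 1,562,000 shares = €0.23.

€0.23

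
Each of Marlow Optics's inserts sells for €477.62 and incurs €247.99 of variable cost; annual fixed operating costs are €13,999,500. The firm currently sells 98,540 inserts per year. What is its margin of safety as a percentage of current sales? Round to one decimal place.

Each unit contributes €477.62 − €247.99 = €229.63. Break-even units = €13,999,500 ÷ €229.63 = 60,965.47; break-even revenue = 60,965.47 × €477.62 = €29,118,325.96.
Current sales = 98,540 × €477.62 = €47,064,674.80.
Margin of safety = (€47,064,674.80 − €29,118,325.96) ÷ €47,064,674.80 = 38.1%.

38.1%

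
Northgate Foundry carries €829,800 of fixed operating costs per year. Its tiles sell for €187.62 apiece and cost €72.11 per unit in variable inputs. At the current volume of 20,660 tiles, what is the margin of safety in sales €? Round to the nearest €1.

€2,528,406

Contribution margin per unit = €187.62 − €72.11 = €115.51. Break-even units = €829,800 ÷ €115.51 = 7,183.79; break-even revenue = 7,183.79 × €187.62 = €1,347,823.36.
Current sales = 20,660 × €187.62 = €3,876,229.20.
Margin of safety = €3,876,229.20 − €1,347,823.36 = €2,528,406.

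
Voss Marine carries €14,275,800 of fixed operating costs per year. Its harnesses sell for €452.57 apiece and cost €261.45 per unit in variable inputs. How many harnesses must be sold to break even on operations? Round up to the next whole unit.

74,696 harnesses

Unit CM = price − variable cost = €452.57 − €261.45 = €191.12.
Break-even volume = fixed costs ÷ CM per unit = €14,275,800 ÷ €191.12 = 74,695.48, so 74,696 harnesses.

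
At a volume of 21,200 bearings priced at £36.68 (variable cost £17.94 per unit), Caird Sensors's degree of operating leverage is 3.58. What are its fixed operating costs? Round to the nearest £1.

At 21,200 units, contribution = 21,200 × £18.74 = £397,288.00.
DOL = contribution / EBIT, so EBIT = £397,288.00 / 3.58 = £110,974.30.
Fixed costs = CM − EBIT = £397,288.00 − £110,974.30 = £286,314.

£286,314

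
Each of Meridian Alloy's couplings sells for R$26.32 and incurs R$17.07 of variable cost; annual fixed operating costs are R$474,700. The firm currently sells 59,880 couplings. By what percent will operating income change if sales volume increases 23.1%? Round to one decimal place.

+161.6%

Total contribution margin = 59,880 × R$9.25 = R$553,890.00.
Subtracting fixed costs: EBIT = R$553,890.00 − R$474,700 = R$79,190.00.
DOL = contribution ÷ EBIT = R$553,890.00 ÷ R$79,190.00 = 6.9944.
%ΔEBIT = DOL × %ΔSales = 6.9944 × +23.1% = +161.6%.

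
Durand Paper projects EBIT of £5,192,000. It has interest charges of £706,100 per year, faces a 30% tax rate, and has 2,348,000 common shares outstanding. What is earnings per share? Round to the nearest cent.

£1.34

Pre-tax income = £5,192,000 − £706,100.00 = £4,485,900.00.
After tax at 30%: net income = £4,485,900.00 × 0.70 = £3,140,130.00.
Per share: £3,140,130.00 / 2,348,000 shares = £1.34.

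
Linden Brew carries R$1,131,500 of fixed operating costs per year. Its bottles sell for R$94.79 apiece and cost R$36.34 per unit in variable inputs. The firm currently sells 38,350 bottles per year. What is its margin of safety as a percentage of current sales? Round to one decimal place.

Unit CM = price − variable cost = R$94.79 − R$36.34 = R$58.45. Break-even units = R$1,131,500 ÷ R$58.45 = 19,358.43; break-even revenue = 19,358.43 × R$94.79 = R$1,834,985.20.
Actual sales revenue = 38,350 × R$94.79 = R$3,635,196.50.
Margin of safety = (R$3,635,196.50 − R$1,834,985.20) ÷ R$3,635,196.50 = 49.5%.

49.5%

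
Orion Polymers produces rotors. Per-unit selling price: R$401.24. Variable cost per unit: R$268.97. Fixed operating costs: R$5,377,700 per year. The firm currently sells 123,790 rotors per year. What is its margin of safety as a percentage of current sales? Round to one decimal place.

Contribution margin per unit = R$401.24 − R$268.97 = R$132.27. Break-even units = R$5,377,700 ÷ R$132.27 = 40,656.99; break-even revenue = 40,656.99 × R$401.24 = R$16,313,210.46.
Actual sales revenue = 123,790 × R$401.24 = R$49,669,499.60.
Margin of safety = (R$49,669,499.60 − R$16,313,210.46) ÷ R$49,669,499.60 = 67.2%.

67.2%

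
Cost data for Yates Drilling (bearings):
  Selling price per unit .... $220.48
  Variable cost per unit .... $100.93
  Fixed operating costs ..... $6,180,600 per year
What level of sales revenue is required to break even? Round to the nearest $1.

Contribution margin per unit = $220.48 − $100.93 = $119.55, a CM ratio of $119.55 ÷ $220.48 = 0.5422.
Break-even sales = FC ÷ CM ratio = $6,180,600 × $220.48 / $119.55 = $11,398,567.

$11,398,567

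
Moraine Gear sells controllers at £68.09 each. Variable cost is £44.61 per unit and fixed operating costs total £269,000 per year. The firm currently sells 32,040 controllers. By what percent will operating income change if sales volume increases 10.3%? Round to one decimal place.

At 32,040 units, contribution = 32,040 × £23.48 = £752,299.20.
Operating income = contribution − fixed costs = £752,299.20 − £269,000 = £483,299.20.
DOL = contribution ÷ EBIT = £752,299.20 ÷ £483,299.20 = 1.5566.
Operating income changes by 1.5566 × +10.3% = +16.0%.

+16.0%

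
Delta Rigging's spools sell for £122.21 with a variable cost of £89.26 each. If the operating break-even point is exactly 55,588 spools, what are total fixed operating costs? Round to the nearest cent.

£1,831,624.60

Unit CM = price − variable cost = £122.21 − £89.26 = £32.95.
Since BE = FC / CM, FC = 55,588 × £32.95 = £1,831,624.60.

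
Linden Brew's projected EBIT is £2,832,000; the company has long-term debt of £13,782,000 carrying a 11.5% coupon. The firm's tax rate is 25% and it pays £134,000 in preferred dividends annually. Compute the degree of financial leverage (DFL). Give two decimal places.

Interest = £1,584,930.00.
Pre-tax preferred-dividend burden = £134,000 ÷ (1 − 0.25) = £178,666.67.
DFL = EBIT ÷ [EBIT − I − D_p/(1−t)] = £2,832,000 ÷ [£2,832,000 − £1,584,930.00 − £178,666.67] = £2,832,000 ÷ £1,068,403.33 = 2.6507.

2.65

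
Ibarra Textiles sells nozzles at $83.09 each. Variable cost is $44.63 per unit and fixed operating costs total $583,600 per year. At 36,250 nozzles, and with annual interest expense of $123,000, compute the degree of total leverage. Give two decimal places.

2.03

Contribution at this volume is 36,250 × $38.46 = $1,394,175.00.
Operating income = contribution − fixed costs = $1,394,175.00 − $583,600 = $810,575.00. Interest = $123,000.00.
DOL = $1,394,175.00 ÷ $810,575.00 = 1.7200; DFL = $810,575.00 ÷ $687,575.00 = 1.1789.
DCL = DOL × DFL = 1.7200 × 1.1789 = 2.0277.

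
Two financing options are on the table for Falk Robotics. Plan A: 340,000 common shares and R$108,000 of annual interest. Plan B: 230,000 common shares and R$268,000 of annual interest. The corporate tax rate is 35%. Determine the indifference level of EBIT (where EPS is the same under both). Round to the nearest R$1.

R$602,545

At indifference, (EBIT − 108,000)(1 − t)/340,000 = (EBIT − 268,000)(1 − t)/230,000.
Cancelling (1 − t) and cross-multiplying: 230,000·(EBIT − 108,000) = 340,000·(EBIT − 268,000).
Solving, EBIT = (268,000·340,000 − 108,000·230,000) / (340,000 − 230,000) = 66,280,000,000 / 110,000 = 602,545.45.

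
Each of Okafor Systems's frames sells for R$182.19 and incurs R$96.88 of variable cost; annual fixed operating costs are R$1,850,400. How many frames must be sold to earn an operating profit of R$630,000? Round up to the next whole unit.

Unit CM = price − variable cost = R$182.19 − R$96.88 = R$85.31.
Need Q such that Q × R$85.31 − R$1,850,400 = R$630,000, i.e. Q = R$2,480,400 / R$85.31 = 29,075.14 → 29,076.

29,076 frames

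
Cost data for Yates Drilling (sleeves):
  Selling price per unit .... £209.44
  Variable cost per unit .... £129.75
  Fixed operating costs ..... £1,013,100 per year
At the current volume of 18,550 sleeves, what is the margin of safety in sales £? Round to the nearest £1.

£1,222,499

Unit CM = price − variable cost = £209.44 − £129.75 = £79.69. Break-even units = £1,013,100 ÷ £79.69 = 12,713.01; break-even revenue = 12,713.01 × £209.44 = £2,662,613.43.
Current sales = 18,550 × £209.44 = £3,885,112.00.
Margin of safety = £3,885,112.00 − £2,662,613.43 = £1,222,499.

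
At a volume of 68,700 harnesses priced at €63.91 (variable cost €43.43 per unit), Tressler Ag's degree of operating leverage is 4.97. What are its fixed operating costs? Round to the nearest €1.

€1,123,882

Total contribution margin = 68,700 × €20.48 = €1,406,976.00.
Since DOL = CM ÷ EBIT, EBIT = €1,406,976.00 ÷ 4.97 = €283,093.76.
Fixed costs = CM − EBIT = €1,406,976.00 − €283,093.76 = €1,123,882.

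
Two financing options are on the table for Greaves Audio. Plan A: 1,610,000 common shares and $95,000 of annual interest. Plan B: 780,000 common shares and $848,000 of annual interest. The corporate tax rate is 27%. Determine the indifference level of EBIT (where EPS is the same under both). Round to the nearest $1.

Set EPS_A = EPS_B: (EBIT − $95,000)(1 − 0.27) ÷ 1,610,000 = (EBIT − $848,000)(1 − 0.27) ÷ 780,000.
The (1 − t) factor cancels: (EBIT − 95,000) × 780,000 = (EBIT − 848,000) × 1,610,000.
EBIT × (1,610,000 − 780,000) = 848,000 × 1,610,000 − 95,000 × 780,000 = 1,291,180,000,000, so EBIT = 1,291,180,000,000 ÷ 830,000 = 1,555,638.55.

$1,555,639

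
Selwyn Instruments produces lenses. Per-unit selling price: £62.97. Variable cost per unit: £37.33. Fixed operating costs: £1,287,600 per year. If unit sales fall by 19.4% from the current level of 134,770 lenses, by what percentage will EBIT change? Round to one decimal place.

At 134,770 units, contribution = 134,770 × £25.64 = £3,455,502.80.
Subtracting fixed costs: EBIT = £3,455,502.80 − £1,287,600 = £2,167,902.80.
Degree of operating leverage = £3,455,502.80 / £2,167,902.80 = 1.5939.
%ΔEBIT = DOL × %ΔSales = 1.5939 × -19.4% = -30.9%.

-30.9%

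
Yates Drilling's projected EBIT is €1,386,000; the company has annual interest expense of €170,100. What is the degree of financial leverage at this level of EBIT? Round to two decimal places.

Annual interest charges come to €170,100.00.
DFL = EBIT ÷ (EBIT − I) = €1,386,000 ÷ (€1,386,000 − €170,100.00) = €1,386,000 ÷ €1,215,900.00 = 1.1399.

1.14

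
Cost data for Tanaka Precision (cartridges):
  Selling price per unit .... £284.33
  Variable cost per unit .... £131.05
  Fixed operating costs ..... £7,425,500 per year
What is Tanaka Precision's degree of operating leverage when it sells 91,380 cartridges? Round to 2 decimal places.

At 91,380 units, contribution = 91,380 × £153.28 = £14,006,726.40.
EBIT = £14,006,726.40 − £7,425,500 = £6,581,226.40.
Degree of operating leverage = £14,006,726.40 / £6,581,226.40 = 2.1283.

2.13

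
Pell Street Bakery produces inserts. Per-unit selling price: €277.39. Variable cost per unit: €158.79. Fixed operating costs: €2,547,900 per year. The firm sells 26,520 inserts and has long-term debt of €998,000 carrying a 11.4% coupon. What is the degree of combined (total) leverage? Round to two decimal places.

At 26,520 units, contribution = 26,520 × €118.60 = €3,145,272.00.
Operating income = contribution − fixed costs = €3,145,272.00 − €2,547,900 = €597,372.00. Interest = €113,772.00.
DOL = €3,145,272.00 ÷ €597,372.00 = 5.2652; DFL = €597,372.00 ÷ €483,600.00 = 1.2353.
DCL = DOL × DFL = 5.2652 × 1.2353 = 6.5041.

6.50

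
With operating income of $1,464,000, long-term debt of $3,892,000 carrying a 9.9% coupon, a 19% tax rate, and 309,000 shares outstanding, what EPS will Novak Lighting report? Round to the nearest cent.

$2.83

Interest = $385,308.00, so EBT = $1,464,000 − $385,308.00 = $1,078,692.00.
After tax at 19%: net income = $1,078,692.00 × 0.81 = $873,740.52.
EPS = $873,740.52 ÷ 309,000 = $2.83.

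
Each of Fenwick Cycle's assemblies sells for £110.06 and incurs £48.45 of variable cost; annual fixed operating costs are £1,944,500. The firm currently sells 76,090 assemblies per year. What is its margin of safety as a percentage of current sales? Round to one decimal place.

58.5%

Each unit contributes £110.06 − £48.45 = £61.61. Break-even units = £1,944,500 ÷ £61.61 = 31,561.43; break-even revenue = 31,561.43 × £110.06 = £3,473,651.52.
Current sales = 76,090 × £110.06 = £8,374,465.40.
Margin of safety = (£8,374,465.40 − £3,473,651.52) ÷ £8,374,465.40 = 58.5%.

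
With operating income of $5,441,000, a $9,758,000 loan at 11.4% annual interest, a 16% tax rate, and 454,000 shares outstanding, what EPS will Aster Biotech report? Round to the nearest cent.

$8.01

Interest = $1,112,412.00, so EBT = $5,441,000 − $1,112,412.00 = $4,328,588.00.
Net income = $4,328,588.00 × (1 − 0.16) = $3,636,013.92.
EPS = $3,636,013.92 ÷ 454,000 = $8.01.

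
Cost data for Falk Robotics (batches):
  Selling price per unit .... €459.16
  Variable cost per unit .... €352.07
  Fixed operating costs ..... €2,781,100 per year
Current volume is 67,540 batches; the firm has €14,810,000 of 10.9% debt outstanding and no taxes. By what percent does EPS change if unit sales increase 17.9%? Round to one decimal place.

+45.6%

At 67,540 units, contribution = 67,540 × €107.09 = €7,232,858.60.
Subtracting fixed costs: EBIT = €7,232,858.60 − €2,781,100 = €4,451,758.60.
Interest = €1,614,290.00, so EBIT − I = €2,837,468.60.
DCL = total CM / (EBIT − I) = €7,232,858.60 / €2,837,468.60 = 2.5491.
%ΔEPS = DCL × %ΔSales = 2.5491 × +17.9% = +45.6%.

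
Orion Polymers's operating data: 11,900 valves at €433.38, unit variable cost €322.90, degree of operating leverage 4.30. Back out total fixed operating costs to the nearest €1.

€1,008,965

Total contribution margin = 11,900 × €110.48 = €1,314,712.00.
DOL = contribution / EBIT, so EBIT = €1,314,712.00 / 4.30 = €305,746.98.
Fixed costs = CM − EBIT = €1,314,712.00 − €305,746.98 = €1,008,965.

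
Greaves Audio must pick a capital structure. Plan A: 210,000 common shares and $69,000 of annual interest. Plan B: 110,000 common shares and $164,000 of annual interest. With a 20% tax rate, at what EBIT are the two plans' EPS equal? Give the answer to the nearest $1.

$268,500

At indifference, (EBIT − 69,000)(1 − t)/210,000 = (EBIT − 164,000)(1 − t)/110,000.
The (1 − t) factor cancels: (EBIT − 69,000) × 110,000 = (EBIT − 164,000) × 210,000.
Solving, EBIT = (164,000·210,000 − 69,000·110,000) / (210,000 − 110,000) = 26,850,000,000 / 100,000 = 268,500.00.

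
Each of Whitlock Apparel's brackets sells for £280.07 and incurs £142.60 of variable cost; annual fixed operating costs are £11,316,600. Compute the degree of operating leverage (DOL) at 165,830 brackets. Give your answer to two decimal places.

Contribution at this volume is 165,830 × £137.47 = £22,796,650.10.
Operating income = contribution − fixed costs = £22,796,650.10 − £11,316,600 = £11,480,050.10.
So DOL = total CM / EBIT = £22,796,650.10 / £11,480,050.10 = 1.9858.

1.99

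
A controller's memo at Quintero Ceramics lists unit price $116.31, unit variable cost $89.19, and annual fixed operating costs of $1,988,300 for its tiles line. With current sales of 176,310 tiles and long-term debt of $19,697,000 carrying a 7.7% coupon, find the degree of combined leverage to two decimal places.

Contribution at this volume is 176,310 × $27.12 = $4,781,527.20.
EBIT = $4,781,527.20 − $1,988,300 = $2,793,227.20. Interest = $1,516,669.00, so EBIT − I = $1,276,558.20.
DCL = contribution ÷ (EBIT − I) = $4,781,527.20 ÷ $1,276,558.20 = 3.7456.

3.75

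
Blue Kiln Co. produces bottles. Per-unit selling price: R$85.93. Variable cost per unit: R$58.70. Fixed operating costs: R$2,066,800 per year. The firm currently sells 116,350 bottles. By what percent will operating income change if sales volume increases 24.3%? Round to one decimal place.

+69.9%

At 116,350 units, contribution = 116,350 × R$27.23 = R$3,168,210.50.
Operating income = contribution − fixed costs = R$3,168,210.50 − R$2,066,800 = R$1,101,410.50.
Degree of operating leverage = R$3,168,210.50 / R$1,101,410.50 = 2.8765.
%ΔEBIT = DOL × %ΔSales = 2.8765 × +24.3% = +69.9%.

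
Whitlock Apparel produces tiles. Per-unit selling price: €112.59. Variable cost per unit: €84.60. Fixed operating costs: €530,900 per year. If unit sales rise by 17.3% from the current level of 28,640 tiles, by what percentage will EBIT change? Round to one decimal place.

Total contribution margin = 28,640 × €27.99 = €801,633.60.
Subtracting fixed costs: EBIT = €801,633.60 − €530,900 = €270,733.60.
Degree of operating leverage = €801,633.60 / €270,733.60 = 2.9610.
So EBIT moves 2.9610 × (+17.3%) = +51.2%.

+51.2%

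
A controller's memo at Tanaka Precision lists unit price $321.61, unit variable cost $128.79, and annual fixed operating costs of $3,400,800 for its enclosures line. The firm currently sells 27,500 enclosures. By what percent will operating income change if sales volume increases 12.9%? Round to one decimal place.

+36.0%

Contribution at this volume is 27,500 × $192.82 = $5,302,550.00.
EBIT = $5,302,550.00 − $3,400,800 = $1,901,750.00.
Degree of operating leverage = $5,302,550.00 / $1,901,750.00 = 2.7882.
%ΔEBIT = DOL × %ΔSales = 2.7882 × +12.9% = +36.0%.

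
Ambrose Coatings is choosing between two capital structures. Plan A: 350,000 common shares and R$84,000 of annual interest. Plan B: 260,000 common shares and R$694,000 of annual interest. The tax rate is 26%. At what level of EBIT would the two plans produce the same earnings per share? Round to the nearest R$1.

R$2,456,222

Set EPS_A = EPS_B: (EBIT − R$84,000)(1 − 0.26) ÷ 350,000 = (EBIT − R$694,000)(1 − 0.26) ÷ 260,000.
Cancelling (1 − t) and cross-multiplying: 260,000·(EBIT − 84,000) = 350,000·(EBIT − 694,000).
EBIT × (350,000 − 260,000) = 694,000 × 350,000 − 84,000 × 260,000 = 221,060,000,000, so EBIT = 221,060,000,000 ÷ 90,000 = 2,456,222.22.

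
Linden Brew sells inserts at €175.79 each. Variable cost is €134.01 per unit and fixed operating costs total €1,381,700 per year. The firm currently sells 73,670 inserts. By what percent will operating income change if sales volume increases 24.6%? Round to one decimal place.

At 73,670 units, contribution = 73,670 × €41.78 = €3,077,932.60.
Subtracting fixed costs: EBIT = €3,077,932.60 − €1,381,700 = €1,696,232.60.
So DOL = total CM / EBIT = €3,077,932.60 / €1,696,232.60 = 1.8146.
Operating income changes by 1.8146 × +24.6% = +44.6%.

+44.6%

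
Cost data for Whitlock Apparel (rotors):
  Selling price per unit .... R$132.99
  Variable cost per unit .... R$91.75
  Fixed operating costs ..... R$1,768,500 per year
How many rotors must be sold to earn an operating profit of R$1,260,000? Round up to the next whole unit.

Contribution margin per unit = R$132.99 − R$91.75 = R$41.24.
Units = (FC + target) / CM = (R$1,768,500 + R$1,260,000) / R$41.24 = 73,435.98, so 73,436 rotors.

73,436 rotors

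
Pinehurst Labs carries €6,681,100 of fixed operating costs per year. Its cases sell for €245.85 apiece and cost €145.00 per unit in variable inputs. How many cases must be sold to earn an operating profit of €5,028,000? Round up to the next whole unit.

Unit CM = price − variable cost = €245.85 − €145.00 = €100.85.
Units = (FC + target) / CM = (€6,681,100 + €5,028,000) / €100.85 = 116,104.12, so 116,105 cases.

116,105 cases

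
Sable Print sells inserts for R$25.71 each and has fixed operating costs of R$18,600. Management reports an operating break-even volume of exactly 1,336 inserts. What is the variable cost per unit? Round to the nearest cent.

Contribution per unit must be FC / Q = R$18,600 / 1,336 = R$13.9222.
Hence VC = price − CM = R$25.71 − R$13.9222 = R$11.79.

R$11.79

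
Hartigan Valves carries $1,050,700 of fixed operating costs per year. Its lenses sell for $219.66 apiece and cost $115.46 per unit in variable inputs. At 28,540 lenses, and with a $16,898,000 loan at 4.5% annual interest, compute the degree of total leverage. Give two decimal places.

At 28,540 units, contribution = 28,540 × $104.20 = $2,973,868.00.
Subtracting fixed costs: EBIT = $2,973,868.00 − $1,050,700 = $1,923,168.00. Interest = $760,410.00, so EBIT − I = $1,162,758.00.
Degree of total leverage = total CM / (EBIT − interest) = $2,973,868.00 / $1,162,758.00 = 2.5576.

2.56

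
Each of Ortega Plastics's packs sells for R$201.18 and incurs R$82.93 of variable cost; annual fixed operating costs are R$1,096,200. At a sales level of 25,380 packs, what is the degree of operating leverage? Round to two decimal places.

1.58

Contribution at this volume is 25,380 × R$118.25 = R$3,001,185.00.
Subtracting fixed costs: EBIT = R$3,001,185.00 − R$1,096,200 = R$1,904,985.00.
So DOL = total CM / EBIT = R$3,001,185.00 / R$1,904,985.00 = 1.5754.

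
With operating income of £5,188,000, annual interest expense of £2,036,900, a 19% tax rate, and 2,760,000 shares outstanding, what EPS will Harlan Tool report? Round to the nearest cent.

£0.92

Pre-tax income = £5,188,000 − £2,036,900.00 = £3,151,100.00.
After tax at 19%: net income = £3,151,100.00 × 0.81 = £2,552,391.00.
EPS = £2,552,391.00 ÷ 2,760,000 = £0.92.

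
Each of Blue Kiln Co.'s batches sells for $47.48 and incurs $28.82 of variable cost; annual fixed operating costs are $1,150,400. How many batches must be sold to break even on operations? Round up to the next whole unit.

Unit CM = price − variable cost = $47.48 − $28.82 = $18.66.
Units to break even: $1,150,400 ÷ $18.66 = 61,650.59, rounded up to 61,651.

61,651 batches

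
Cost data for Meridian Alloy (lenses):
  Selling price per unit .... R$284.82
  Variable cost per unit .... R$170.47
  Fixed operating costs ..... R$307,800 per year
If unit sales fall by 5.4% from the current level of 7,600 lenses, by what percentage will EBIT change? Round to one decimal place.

-8.4%

Contribution at this volume is 7,600 × R$114.35 = R$869,060.00.
Subtracting fixed costs: EBIT = R$869,060.00 − R$307,800 = R$561,260.00.
So DOL = total CM / EBIT = R$869,060.00 / R$561,260.00 = 1.5484.
Operating income changes by 1.5484 × -5.4% = -8.4%.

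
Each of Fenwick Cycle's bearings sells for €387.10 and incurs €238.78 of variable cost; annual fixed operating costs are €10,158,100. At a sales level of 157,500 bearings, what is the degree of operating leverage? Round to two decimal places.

1.77

Contribution at this volume is 157,500 × €148.32 = €23,360,400.00.
EBIT = €23,360,400.00 − €10,158,100 = €13,202,300.00.
So DOL = total CM / EBIT = €23,360,400.00 / €13,202,300.00 = 1.7694.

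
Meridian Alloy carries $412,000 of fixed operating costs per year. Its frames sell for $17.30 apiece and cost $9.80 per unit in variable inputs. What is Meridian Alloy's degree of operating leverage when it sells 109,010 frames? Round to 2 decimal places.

2.02

At 109,010 units, contribution = 109,010 × $7.50 = $817,575.00.
EBIT = $817,575.00 − $412,000 = $405,575.00.
DOL = contribution ÷ EBIT = $817,575.00 ÷ $405,575.00 = 2.0158.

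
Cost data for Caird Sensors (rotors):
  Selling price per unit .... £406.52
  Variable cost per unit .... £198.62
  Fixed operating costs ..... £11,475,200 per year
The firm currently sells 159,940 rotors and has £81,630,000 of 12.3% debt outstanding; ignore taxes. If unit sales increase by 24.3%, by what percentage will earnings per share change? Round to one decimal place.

+68.8%

Contribution at this volume is 159,940 × £207.90 = £33,251,526.00.
EBIT = £33,251,526.00 − £11,475,200 = £21,776,326.00.
After interest of £10,040,490.00, pre-tax earnings = £11,735,836.00.
Degree of combined leverage = contribution ÷ (EBIT − I) = £33,251,526.00 ÷ £11,735,836.00 = 2.8333.
EPS therefore changes by 2.8333 × (+24.3%) = +68.8%.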